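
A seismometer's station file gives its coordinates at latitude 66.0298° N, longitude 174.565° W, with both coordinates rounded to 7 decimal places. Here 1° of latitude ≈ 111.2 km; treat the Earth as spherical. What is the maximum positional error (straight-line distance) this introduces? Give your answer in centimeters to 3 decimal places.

0.600 centimeters

Rounding to 7 decimal places leaves each coordinate within ±5e-08° of the true value.
North–south component: 5e-08° × 111200 = 0.00556 m.
Longitude error → 5e-08 × 111200 × cos 66.0298° = 5e-08 × 111200 × 0.4063 ≈ 0.00225881 m.
The two errors are perpendicular, so the maximum displacement is √(0.00556² + 0.00225881²) ≈ 0.00600132 m.
That is 0.00600132 m = 0.60013 cm.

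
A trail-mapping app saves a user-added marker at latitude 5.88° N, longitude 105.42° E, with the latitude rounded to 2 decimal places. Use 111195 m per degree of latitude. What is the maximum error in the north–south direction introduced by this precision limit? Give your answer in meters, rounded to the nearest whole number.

Rounding to 2 decimal places leaves the latitude within ±0.005° of the true value.
So the N–S error is at most 0.005 × 111195 = 555.975 m.

556 meters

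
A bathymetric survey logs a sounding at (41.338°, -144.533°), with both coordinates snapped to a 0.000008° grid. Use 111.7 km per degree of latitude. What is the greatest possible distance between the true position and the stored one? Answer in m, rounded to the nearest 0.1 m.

With a 0.000008° grid the true value lies within half a step, ±0.000008°/2 = ±4e-06°, of the stored one.
Latitude error → 4e-06 × 111700 = 0.4468 m along the meridian.
East–west component at 41.338°: 4e-06° × 111700 × cos 41.338° ≈ 4e-06 × 83867.3 ≈ 0.335469 m.
Combining orthogonally: (0.4468² + 0.335469²)^½ ≈ 0.558722 m.

0.6 m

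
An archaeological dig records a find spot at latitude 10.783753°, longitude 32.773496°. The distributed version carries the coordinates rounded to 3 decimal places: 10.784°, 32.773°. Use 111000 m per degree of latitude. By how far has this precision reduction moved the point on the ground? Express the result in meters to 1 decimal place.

60.6 meters

The latitude changed by -0.000247° and the longitude by +0.000496°.
North–south shift: -0.000247 × 111000 = -27.417 m.
East–west at this latitude: 0.000496° × 111000 × cos 10.784° ≈ 0.000496 × 109040 = 54.0837 m.
Hypotenuse of the two orthogonal shifts: √(27.417² + 54.0837²) = 60.6361 m.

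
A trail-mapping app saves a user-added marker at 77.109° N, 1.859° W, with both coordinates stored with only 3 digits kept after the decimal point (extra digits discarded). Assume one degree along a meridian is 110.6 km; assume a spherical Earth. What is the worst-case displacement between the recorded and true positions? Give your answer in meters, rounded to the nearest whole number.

Truncating at 3 decimal places can drop up to a full unit in the last place, so each coordinate may be off by as much as 0.001°.
N–S: 0.001° × 110600 m/° = 110.6 m.
E–W at 77.109°: 0.001° × 110600 × cos 77.109° = 0.001 × 110600 × 0.2231 ≈ 24.6745 m.
Worst case both components are at the extreme and orthogonal: √(110.6² + 24.6745²) ≈ 113.319 m.

113 meters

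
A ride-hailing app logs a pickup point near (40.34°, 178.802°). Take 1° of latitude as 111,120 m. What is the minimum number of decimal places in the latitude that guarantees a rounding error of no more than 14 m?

4 decimal places

One degree of latitude covers 111120 m.
Rounding to N decimal places gives at most 0.5 × 10⁻ᴺ degrees of error, i.e. 0.5 × 10⁻ᴺ × 111120 m.
Setting 55560 × 10⁻ᴺ ≤ 14 gives 10ᴺ ≥ 3969, i.e. N ≥ 3.60.
So 4 decimal places suffice (5.56 m); 3 would allow up to 55.6 m.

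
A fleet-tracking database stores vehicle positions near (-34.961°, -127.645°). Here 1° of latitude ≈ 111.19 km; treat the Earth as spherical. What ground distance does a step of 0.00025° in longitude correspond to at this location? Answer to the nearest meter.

23 meters

One degree of longitude here spans 111190 × cos 34.961° = 111190 × 0.8195 ≈ 91124.9 m; 0.00025° of that is 22.7812 m.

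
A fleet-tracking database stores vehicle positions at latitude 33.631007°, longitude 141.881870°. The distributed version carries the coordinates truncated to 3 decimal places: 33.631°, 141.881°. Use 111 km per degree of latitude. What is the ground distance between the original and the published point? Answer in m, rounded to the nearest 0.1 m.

The latitude changed by +0.000007° and the longitude by +0.000870°.
N–S: 0.000007° × 111000 m/° = 0.777 m.
East–west at this latitude: 0.000870° × 111000 × cos 33.631° ≈ 0.000870 × 92421 = 80.4063 m.
Combined displacement = (0.777² + 80.4063²)^½ ≈ 80.41 m.

80.4 m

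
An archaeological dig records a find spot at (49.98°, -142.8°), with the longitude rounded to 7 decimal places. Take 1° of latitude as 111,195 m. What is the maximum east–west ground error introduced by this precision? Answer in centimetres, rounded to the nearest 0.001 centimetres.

Rounding to 7 decimal places leaves the longitude within ±5e-08° of the true value.
One degree of longitude at 49.98° is 111195 × cos 49.98° ≈ 111195 × 0.6431 = 71504.5 m.
Maximum E–W displacement: 5e-08 × 71504.5 = 0.00357522 m.
That is 0.00357522 m = 0.35752 cm.

0.358 centimetres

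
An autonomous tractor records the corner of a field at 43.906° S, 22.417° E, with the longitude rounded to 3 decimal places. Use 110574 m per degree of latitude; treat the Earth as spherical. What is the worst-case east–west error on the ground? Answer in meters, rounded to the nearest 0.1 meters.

39.8 meters

Rounding to 3 decimal places leaves the longitude within ±0.0005° of the true value.
At latitude 43.906° a degree of longitude spans 110574 m × cos 43.906° = 110574 × 0.7205 ≈ 79666.2 m.
So at most 0.0005° × 79666.2 ≈ 39.8331 m east–west.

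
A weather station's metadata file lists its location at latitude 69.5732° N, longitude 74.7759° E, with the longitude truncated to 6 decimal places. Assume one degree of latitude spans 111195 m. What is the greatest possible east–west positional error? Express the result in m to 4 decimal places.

0.0388 m

Truncating at 6 decimal places can drop up to a full unit in the last place, so the longitude may be off by as much as 1e-06°.
One degree of longitude at 69.5732° is 111195 × cos 69.5732° ≈ 111195 × 0.3490 = 38808.2 m.
So at most 1e-06° × 38808.2 ≈ 0.0388082 m east–west.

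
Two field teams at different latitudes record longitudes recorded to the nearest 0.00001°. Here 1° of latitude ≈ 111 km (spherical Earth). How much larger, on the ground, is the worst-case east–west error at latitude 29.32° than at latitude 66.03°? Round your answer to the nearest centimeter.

26 centimeters

Rounding to 5 decimal places leaves the longitude within ±5e-06° of the true value.
Error at 29.32° = 5e-06° × 111000 × cos 29.32° ≈ 0.555 × 0.8719 = 0.4839 m.
At 66.03°: 5e-06° × 111000 × cos 66.03° = 5e-06 × 111000 × 0.4063 ≈ 0.22547 m.
So the lower-latitude error exceeds the higher by 0.4839 − 0.22547 = 0.25843 m.
That is 0.25843 m = 25.843 cm.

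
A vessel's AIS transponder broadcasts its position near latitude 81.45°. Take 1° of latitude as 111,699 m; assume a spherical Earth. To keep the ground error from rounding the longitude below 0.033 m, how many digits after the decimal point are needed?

6 decimal places

At 81.45° one degree of longitude covers 111699 × cos 81.45° ≈ 111699 × 0.1487 ≈ 16606.6 m.
With N decimal places the half-ulp bound is 0.5·10⁻ᴺ°, or 0.5·10⁻ᴺ × 16606.6 m on the ground.
Need 0.5 × 16606.6 × 10⁻ᴺ ≤ 0.033 → 10⁻ᴺ ≤ 3.974e-06, so N ≥ 5.40.
At 5 places the error can reach 0.083 m, but 6 places keeps it to 0.0083 m.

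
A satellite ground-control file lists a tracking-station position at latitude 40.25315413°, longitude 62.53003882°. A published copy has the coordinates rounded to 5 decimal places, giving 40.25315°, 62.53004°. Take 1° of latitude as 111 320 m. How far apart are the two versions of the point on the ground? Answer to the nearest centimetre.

47 centimetres

The latitude changed by +0.00000413° and the longitude by -0.00000118°.
N–S: 0.00000413° × 111320 m/° = 0.459752 m.
East–west at this latitude: -0.00000118° × 111320 × cos 40.2531° ≈ -0.00000118 × 84959.1 = -0.100252 m.
Combined displacement = (0.459752² + 0.100252²)^½ ≈ 0.470555 m.
That is 0.470555 m = 47.055 cm.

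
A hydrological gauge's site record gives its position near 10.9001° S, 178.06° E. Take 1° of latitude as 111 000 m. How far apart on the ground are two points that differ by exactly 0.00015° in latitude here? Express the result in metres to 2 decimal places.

16.65 metres

0.00015° × 111000 m/° = 16.65 m.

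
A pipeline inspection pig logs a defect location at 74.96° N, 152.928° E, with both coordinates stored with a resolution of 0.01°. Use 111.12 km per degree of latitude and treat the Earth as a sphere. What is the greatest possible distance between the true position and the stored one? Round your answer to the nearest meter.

With a 0.01° grid the true value lies within half a step, ±0.01°/2 = ±0.005°, of the stored one.
Latitude error → 0.005 × 111120 = 555.6 m along the meridian.
East–west component at 74.96°: 0.005° × 111120 × cos 74.96° ≈ 0.005 × 28834.9 ≈ 144.174 m.
Worst case both components are at the extreme and orthogonal: √(555.6² + 144.174²) ≈ 574.001 m.

574 meters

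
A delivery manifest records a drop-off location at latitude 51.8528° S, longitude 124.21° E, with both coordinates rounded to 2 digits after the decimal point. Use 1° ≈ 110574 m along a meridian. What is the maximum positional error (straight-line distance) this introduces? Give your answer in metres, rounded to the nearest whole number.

Rounding to 2 decimal places leaves each coordinate within ±0.005° of the true value.
North–south component: 0.005° × 110574 = 552.87 m.
E–W at 51.8528°: 0.005° × 110574 × cos 51.8528° = 0.005 × 110574 × 0.6177 ≈ 341.499 m.
The two errors are perpendicular, so the maximum displacement is √(552.87² + 341.499²) ≈ 649.836 m.

650 metres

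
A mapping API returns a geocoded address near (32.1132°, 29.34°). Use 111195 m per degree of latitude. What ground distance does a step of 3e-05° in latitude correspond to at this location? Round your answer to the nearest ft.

Along a meridian 3e-05° is 3e-05 × 111195 = 3.33585 m.
In feet: 3.33585 m ÷ 0.3048 ≈ 10.944 ft.

11 ft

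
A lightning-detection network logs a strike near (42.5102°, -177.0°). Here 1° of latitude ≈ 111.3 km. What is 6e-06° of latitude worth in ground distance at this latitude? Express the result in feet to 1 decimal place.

6e-06° × 111300 m/° = 0.6678 m.
In feet: 0.6678 m ÷ 0.3048 ≈ 2.1909 ft.

2.2 feet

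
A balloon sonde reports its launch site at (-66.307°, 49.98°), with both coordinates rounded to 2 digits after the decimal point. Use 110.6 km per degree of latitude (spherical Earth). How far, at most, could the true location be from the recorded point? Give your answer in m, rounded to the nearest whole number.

596 m

Rounding to 2 decimal places leaves each coordinate within ±0.005° of the true value.
Latitude error → 0.005 × 110600 = 553 m along the meridian.
East–west component at 66.307°: 0.005° × 110600 × cos 66.307° ≈ 0.005 × 44443.1 ≈ 222.215 m.
The two errors are perpendicular, so the maximum displacement is √(553² + 222.215²) ≈ 595.977 m.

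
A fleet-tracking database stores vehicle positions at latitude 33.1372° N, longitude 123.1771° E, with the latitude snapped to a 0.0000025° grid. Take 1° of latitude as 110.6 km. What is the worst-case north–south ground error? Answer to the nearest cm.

14 cm

With a 0.0000025° grid the true value lies within half a step, ±0.0000025°/2 = ±1.25e-06°, of the stored one.
So the N–S error is at most 1.25e-06 × 110600 = 0.13825 m.
That is 0.13825 m = 13.825 cm.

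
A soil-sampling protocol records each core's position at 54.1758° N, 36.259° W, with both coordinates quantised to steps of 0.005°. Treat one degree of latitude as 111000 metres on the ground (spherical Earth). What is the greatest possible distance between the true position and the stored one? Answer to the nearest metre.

With a 0.005° grid the true value lies within half a step, ±0.005°/2 = ±0.0025°, of the stored one.
North–south component: 0.0025° × 111000 = 277.5 m.
Longitude error → 0.0025 × 111000 × cos 54.1758° = 0.0025 × 111000 × 0.5853 ≈ 162.421 m.
Worst case both components are at the extreme and orthogonal: √(277.5² + 162.421²) ≈ 321.538 m.

322 metres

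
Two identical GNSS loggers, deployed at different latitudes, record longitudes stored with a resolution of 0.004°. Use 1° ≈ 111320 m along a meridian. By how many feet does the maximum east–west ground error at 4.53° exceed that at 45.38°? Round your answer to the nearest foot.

215 feet

With a 0.004° grid the true value lies within half a step, ±0.004°/2 = ±0.002°, of the stored one.
Error at 4.53° = 0.002° × 111320 × cos 4.53° ≈ 222.64 × 0.9969 = 221.94 m.
Error at 45.38° = 0.002° × 111320 × cos 45.38° ≈ 222.64 × 0.7024 = 156.38 m.
So the lower-latitude error exceeds the higher by 221.94 − 156.38 = 65.562 m.
Converting: 65.5618 m × 3.2808 ft/m ≈ 215.1 ft.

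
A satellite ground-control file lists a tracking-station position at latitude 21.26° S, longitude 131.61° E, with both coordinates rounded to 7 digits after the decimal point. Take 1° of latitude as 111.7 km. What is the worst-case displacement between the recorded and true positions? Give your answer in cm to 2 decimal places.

0.76 cm

Rounding to 7 decimal places leaves each coordinate within ±5e-08° of the true value.
N–S: 5e-08° × 111700 m/° = 0.005585 m.
Longitude error → 5e-08 × 111700 × cos 21.26° = 5e-08 × 111700 × 0.9319 ≈ 0.00520491 m.
Worst case both components are at the extreme and orthogonal: √(0.005585² + 0.00520491²) ≈ 0.00763435 m.
That is 0.00763435 m = 0.76344 cm.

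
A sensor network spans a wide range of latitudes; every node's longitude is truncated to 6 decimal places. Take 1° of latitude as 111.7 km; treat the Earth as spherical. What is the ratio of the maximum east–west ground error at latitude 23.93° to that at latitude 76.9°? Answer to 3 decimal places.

4.033

Truncating at 6 decimal places can drop up to a full unit in the last place, so the longitude may be off by as much as 1e-06°.
At 23.93°: 1e-06° × 111700 × cos 23.93° = 1e-06 × 111700 × 0.9140 ≈ 0.1021 m.
Error at 76.9° = 1e-06° × 111700 × cos 76.9° ≈ 0.1117 × 0.2267 = 0.025317 m.
The ratio reduces to cos 23.93° / cos 76.9° = 0.9140/0.2267 ≈ 4.0328.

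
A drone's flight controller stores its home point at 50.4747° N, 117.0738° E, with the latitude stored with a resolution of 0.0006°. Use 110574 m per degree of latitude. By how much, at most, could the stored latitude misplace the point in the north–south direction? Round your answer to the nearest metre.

33 metres

With a 0.0006° grid the true value lies within half a step, ±0.0006°/2 = ±0.0003°, of the stored one.
Along the meridian that is 0.0003° × 110574 m/° = 33.1722 m.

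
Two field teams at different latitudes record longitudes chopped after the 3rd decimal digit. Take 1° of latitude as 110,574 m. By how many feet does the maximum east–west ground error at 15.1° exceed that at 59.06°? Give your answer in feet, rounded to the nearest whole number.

Truncating at 3 decimal places can drop up to a full unit in the last place, so the longitude may be off by as much as 0.001°.
At 15.1°: 0.001° × 110574 × cos 15.1° = 0.001 × 110574 × 0.9655 ≈ 106.76 m.
Error at 59.06° = 0.001° × 110574 × cos 59.06° ≈ 110.57 × 0.5141 = 56.851 m.
Difference: 106.76 − 56.851 = 49.906 m.
In feet: 49.9056 m ÷ 0.3048 ≈ 163.73 ft.

164 feet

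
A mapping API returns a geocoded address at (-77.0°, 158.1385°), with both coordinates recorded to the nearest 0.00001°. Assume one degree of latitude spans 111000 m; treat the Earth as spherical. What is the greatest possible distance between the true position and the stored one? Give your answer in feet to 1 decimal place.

1.9 feet

Rounding to 5 decimal places leaves each coordinate within ±5e-06° of the true value.
North–south component: 5e-06° × 111000 = 0.555 m.
East–west component at 77°: 5e-06° × 111000 × cos 77° ≈ 5e-06 × 24969.6 ≈ 0.124848 m.
The two errors are perpendicular, so the maximum displacement is √(0.555² + 0.124848²) ≈ 0.568869 m.
In feet: 0.568869 m ÷ 0.3048 ≈ 1.8664 ft.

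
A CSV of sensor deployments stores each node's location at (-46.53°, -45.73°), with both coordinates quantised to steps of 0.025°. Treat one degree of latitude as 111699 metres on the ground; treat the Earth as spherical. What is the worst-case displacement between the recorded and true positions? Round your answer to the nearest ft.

5560 ft

With a 0.025° grid the true value lies within half a step, ±0.025°/2 = ±0.0125°, of the stored one.
North–south component: 0.0125° × 111699 = 1396.24 m.
E–W at 46.53°: 0.0125° × 111699 × cos 46.53° = 0.0125 × 111699 × 0.6880 ≈ 960.576 m.
Combining orthogonally: (1396.24² + 960.576²)^½ ≈ 1694.75 m.
In feet: 1694.75 m ÷ 0.3048 ≈ 5560.2 ft.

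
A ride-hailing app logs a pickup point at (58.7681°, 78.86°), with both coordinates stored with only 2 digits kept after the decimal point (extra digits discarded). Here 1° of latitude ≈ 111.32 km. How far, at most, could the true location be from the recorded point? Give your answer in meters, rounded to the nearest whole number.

Truncating at 2 decimal places can drop up to a full unit in the last place, so each coordinate may be off by as much as 0.01°.
N–S: 0.01° × 111320 m/° = 1113.2 m.
Longitude error → 0.01 × 111320 × cos 58.7681° = 0.01 × 111320 × 0.5185 ≈ 577.198 m.
Combining orthogonally: (1113.2² + 577.198²)^½ ≈ 1253.94 m.

1254 meters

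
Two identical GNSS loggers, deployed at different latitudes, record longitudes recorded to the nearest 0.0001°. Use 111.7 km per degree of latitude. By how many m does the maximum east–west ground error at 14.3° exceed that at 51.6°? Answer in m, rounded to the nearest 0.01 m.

1.94 m

Rounding to 4 decimal places leaves the longitude within ±5e-05° of the true value.
Error at 14.3° = 5e-05° × 111700 × cos 14.3° ≈ 5.585 × 0.9690 = 5.412 m.
At 51.6°: 5e-05° × 111700 × cos 51.6° = 5e-05 × 111700 × 0.6211 ≈ 3.4691 m.
Difference: 5.412 − 3.4691 = 1.9428 m.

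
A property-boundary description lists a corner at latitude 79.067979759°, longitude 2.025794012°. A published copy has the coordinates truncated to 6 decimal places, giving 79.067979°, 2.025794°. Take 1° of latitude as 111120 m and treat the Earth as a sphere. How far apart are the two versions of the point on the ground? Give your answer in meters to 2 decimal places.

The latitude changed by +0.000000759° and the longitude by +0.000000012°.
N–S: 0.000000759° × 111120 m/° = 0.0843401 m.
E–W at 79.068°: 0.000000012° × 111120 × cos 79.068° = 0.000000012 × 111120 × 0.1896 ≈ 0.000252879 m.
Combined displacement = (0.0843401² + 0.000252879²)^½ ≈ 0.0843405 m.

0.08 meters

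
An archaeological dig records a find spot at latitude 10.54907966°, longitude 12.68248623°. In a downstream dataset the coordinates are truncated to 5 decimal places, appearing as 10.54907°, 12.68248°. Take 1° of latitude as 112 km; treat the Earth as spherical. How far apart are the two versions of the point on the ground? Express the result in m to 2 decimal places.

The latitude changed by +0.00000966° and the longitude by +0.00000623°.
N–S: 0.00000966° × 112000 m/° = 1.08192 m.
E–W at 10.5491°: 0.00000623° × 112000 × cos 10.5491° = 0.00000623 × 112000 × 0.9831 ≈ 0.685967 m.
Combined displacement = (1.08192² + 0.685967²)^½ ≈ 1.28105 m.

1.28 m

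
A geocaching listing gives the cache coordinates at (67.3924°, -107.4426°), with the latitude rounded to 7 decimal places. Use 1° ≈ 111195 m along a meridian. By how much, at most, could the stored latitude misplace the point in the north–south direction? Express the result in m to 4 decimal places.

0.0056 m

Rounding to 7 decimal places leaves the latitude within ±5e-08° of the true value.
So the N–S error is at most 5e-08 × 111195 = 0.00555975 m.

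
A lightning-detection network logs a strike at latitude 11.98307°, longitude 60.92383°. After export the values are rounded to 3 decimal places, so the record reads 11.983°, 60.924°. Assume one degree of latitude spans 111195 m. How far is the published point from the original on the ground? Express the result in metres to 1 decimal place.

Δlat = 11.98307 − 11.983 = +0.00007°; Δlon = 60.92383 − 60.924 = -0.00017°.
North–south shift: 0.00007 × 111195 = 7.78365 m.
E–W at 11.983°: -0.00017° × 111195 × cos 11.983° = -0.00017 × 111195 × 0.9782 ≈ -18.4912 m.
Combined displacement = (7.78365² + 18.4912²)^½ ≈ 20.0627 m.

20.1 metres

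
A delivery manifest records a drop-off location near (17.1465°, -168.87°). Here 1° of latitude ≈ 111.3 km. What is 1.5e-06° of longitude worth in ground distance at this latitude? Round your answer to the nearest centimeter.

16 centimeters

At 17.1465° a degree of longitude is 111300 × cos 17.1465° ≈ 106353 m, so 1.5e-06° corresponds to 0.15953 m.
That is 0.15953 m = 15.953 cm.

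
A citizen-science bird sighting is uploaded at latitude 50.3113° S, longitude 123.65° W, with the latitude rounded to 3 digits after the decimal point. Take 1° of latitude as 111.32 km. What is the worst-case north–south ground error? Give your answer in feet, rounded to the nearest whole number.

Rounding to 3 decimal places leaves the latitude within ±0.0005° of the true value.
Along the meridian that is 0.0005° × 111320 m/° = 55.66 m.
In feet: 55.66 m ÷ 0.3048 ≈ 182.61 ft.

183 feet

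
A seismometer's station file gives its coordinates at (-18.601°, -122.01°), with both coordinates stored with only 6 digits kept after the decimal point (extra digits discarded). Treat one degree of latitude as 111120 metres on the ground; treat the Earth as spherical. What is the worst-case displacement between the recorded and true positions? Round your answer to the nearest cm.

15 cm

Truncating at 6 decimal places can drop up to a full unit in the last place, so each coordinate may be off by as much as 1e-06°.
Latitude error → 1e-06 × 111120 = 0.11112 m along the meridian.
E–W at 18.601°: 1e-06° × 111120 × cos 18.601° = 1e-06 × 111120 × 0.9478 ≈ 0.105315 m.
Combining orthogonally: (0.11112² + 0.105315²)^½ ≈ 0.153098 m.
That is 0.153098 m = 15.31 cm.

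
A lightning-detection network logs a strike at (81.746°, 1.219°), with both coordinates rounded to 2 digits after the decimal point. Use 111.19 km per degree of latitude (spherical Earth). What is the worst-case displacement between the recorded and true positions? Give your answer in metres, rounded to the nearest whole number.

562 metres

Rounding to 2 decimal places leaves each coordinate within ±0.005° of the true value.
Latitude error → 0.005 × 111190 = 555.95 m along the meridian.
Longitude error → 0.005 × 111190 × cos 81.746° = 0.005 × 111190 × 0.1436 ≈ 79.8131 m.
Combining orthogonally: (555.95² + 79.8131²)^½ ≈ 561.65 m.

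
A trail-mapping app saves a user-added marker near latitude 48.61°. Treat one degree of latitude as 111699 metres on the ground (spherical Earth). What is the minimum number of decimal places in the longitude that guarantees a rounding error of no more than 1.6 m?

5

At 48.61° one degree of longitude covers 111699 × cos 48.61° ≈ 111699 × 0.6612 ≈ 73853.2 m.
Rounding to N decimal places gives at most 0.5 × 10⁻ᴺ degrees of error, i.e. 0.5 × 10⁻ᴺ × 73853.2 m.
Setting 36926.6 × 10⁻ᴺ ≤ 1.6 gives 10ᴺ ≥ 2.308e+04, i.e. N ≥ 4.36.
N = 4 would give 3.69 m (too coarse); N = 5 gives 0.369 m ≤ 1.6 m.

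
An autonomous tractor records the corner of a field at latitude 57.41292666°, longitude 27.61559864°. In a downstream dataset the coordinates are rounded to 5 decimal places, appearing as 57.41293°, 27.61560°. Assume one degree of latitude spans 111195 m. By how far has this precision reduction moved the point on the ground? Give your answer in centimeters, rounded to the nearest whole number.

38 centimeters

The latitude changed by -0.00000334° and the longitude by -0.00000136°.
N–S: -0.00000334° × 111195 m/° = -0.371391 m.
E–W at 57.4129°: -0.00000136° × 111195 × cos 57.4129° = -0.00000136 × 111195 × 0.5386 ≈ -0.081447 m.
Distance: √(0.371391² + 0.081447²) ≈ 0.380217 m.
That is 0.380217 m = 38.022 cm.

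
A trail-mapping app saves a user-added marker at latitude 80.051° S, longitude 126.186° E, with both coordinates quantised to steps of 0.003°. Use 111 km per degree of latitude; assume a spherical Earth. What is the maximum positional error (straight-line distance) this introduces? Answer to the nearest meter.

With a 0.003° grid the true value lies within half a step, ±0.003°/2 = ±0.0015°, of the stored one.
N–S: 0.0015° × 111000 m/° = 166.5 m.
East–west component at 80.051°: 0.0015° × 111000 × cos 80.051° ≈ 0.0015 × 19177.6 ≈ 28.7665 m.
The two errors are perpendicular, so the maximum displacement is √(166.5² + 28.7665²) ≈ 168.967 m.

169 meters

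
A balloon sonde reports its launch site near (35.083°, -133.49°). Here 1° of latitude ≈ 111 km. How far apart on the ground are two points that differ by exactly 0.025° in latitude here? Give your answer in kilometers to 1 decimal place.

0.025° × 111000 m/° = 2775 m.
That is 2775 m = 2.775 km.

2.8 kilometers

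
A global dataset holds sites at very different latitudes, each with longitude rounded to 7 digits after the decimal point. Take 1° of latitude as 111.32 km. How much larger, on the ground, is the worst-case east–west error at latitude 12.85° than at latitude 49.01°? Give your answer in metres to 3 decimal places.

Rounding to 7 decimal places leaves the longitude within ±5e-08° of the true value.
Error at 12.85° = 5e-08° × 111320 × cos 12.85° ≈ 0.005566 × 0.9750 = 0.0054266 m.
At 49.01°: 5e-08° × 111320 × cos 49.01° = 5e-08 × 111320 × 0.6559 ≈ 0.0036509 m.
So the lower-latitude error exceeds the higher by 0.0054266 − 0.0036509 = 0.0017757 m.

0.002 metres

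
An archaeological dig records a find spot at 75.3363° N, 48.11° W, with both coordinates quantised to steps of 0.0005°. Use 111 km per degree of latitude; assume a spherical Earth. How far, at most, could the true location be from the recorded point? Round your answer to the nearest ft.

94 ft

With a 0.0005° grid the true value lies within half a step, ±0.0005°/2 = ±0.00025°, of the stored one.
N–S: 0.00025° × 111000 m/° = 27.75 m.
Longitude error → 0.00025 × 111000 × cos 75.3363° = 0.00025 × 111000 × 0.2531 ≈ 7.02478 m.
The two errors are perpendicular, so the maximum displacement is √(27.75² + 7.02478²) ≈ 28.6253 m.
Converting: 28.6253 m × 3.2808 ft/m ≈ 93.915 ft.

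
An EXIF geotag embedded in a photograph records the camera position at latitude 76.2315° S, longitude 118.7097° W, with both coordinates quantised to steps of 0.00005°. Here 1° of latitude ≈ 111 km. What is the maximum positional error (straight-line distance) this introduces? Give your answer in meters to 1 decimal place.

2.9 meters

With a 0.00005° grid the true value lies within half a step, ±0.00005°/2 = ±2.5e-05°, of the stored one.
North–south component: 2.5e-05° × 111000 = 2.775 m.
E–W at 76.2315°: 2.5e-05° × 111000 × cos 76.2315° = 2.5e-05 × 111000 × 0.2380 ≈ 0.660449 m.
Combining orthogonally: (2.775² + 0.660449²)^½ ≈ 2.85251 m.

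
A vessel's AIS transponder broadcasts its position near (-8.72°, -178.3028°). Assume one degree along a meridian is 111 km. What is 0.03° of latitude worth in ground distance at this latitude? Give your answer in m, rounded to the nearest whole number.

3330 m

0.03° × 111000 m/° = 3330 m.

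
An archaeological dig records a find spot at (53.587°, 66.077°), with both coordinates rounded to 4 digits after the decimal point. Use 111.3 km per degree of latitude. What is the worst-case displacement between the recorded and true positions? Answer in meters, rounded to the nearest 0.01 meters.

Rounding to 4 decimal places leaves each coordinate within ±5e-05° of the true value.
Latitude error → 5e-05 × 111300 = 5.565 m along the meridian.
Longitude error → 5e-05 × 111300 × cos 53.587° = 5e-05 × 111300 × 0.5936 ≈ 3.30339 m.
Combining orthogonally: (5.565² + 3.30339²)^½ ≈ 6.4716 m.

6.47 meters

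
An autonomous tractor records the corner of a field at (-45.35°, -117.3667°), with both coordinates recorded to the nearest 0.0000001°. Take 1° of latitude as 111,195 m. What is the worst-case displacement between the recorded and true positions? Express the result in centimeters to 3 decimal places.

Rounding to 7 decimal places leaves each coordinate within ±5e-08° of the true value.
Latitude error → 5e-08 × 111195 = 0.00555975 m along the meridian.
Longitude error → 5e-08 × 111195 × cos 45.35° = 5e-08 × 111195 × 0.7028 ≈ 0.00390725 m.
Worst case both components are at the extreme and orthogonal: √(0.00555975² + 0.00390725²) ≈ 0.0067954 m.
That is 0.0067954 m = 0.67954 cm.

0.680 centimeters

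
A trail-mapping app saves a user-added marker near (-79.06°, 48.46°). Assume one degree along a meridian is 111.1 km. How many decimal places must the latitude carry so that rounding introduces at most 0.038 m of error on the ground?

One degree of latitude covers 111100 m.
Rounding to N decimal places gives at most 0.5 × 10⁻ᴺ degrees of error, i.e. 0.5 × 10⁻ᴺ × 111100 m.
Setting 55550 × 10⁻ᴺ ≤ 0.038 gives 10ᴺ ≥ 1.462e+06, i.e. N ≥ 6.16.
At 6 places the error can reach 0.0555 m, but 7 places keeps it to 0.00556 m.

7 decimal places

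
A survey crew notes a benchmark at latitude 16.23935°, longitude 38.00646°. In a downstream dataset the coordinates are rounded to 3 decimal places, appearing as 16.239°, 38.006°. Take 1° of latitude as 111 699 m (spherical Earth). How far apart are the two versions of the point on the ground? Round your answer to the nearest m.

Δlat = 16.23935 − 16.239 = +0.00035°; Δlon = 38.00646 − 38.006 = +0.00046°.
North–south shift: 0.00035 × 111699 = 39.0947 m.
East–west at this latitude: 0.00046° × 111699 × cos 16.239° ≈ 0.00046 × 107243 = 49.3316 m.
Distance: √(39.0947² + 49.3316²) ≈ 62.9444 m.

63 m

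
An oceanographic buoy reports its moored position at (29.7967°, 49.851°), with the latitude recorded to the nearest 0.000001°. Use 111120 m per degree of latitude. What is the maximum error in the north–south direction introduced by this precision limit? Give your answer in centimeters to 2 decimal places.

Rounding to 6 decimal places leaves the latitude within ±5e-07° of the true value.
So the N–S error is at most 5e-07 × 111120 = 0.05556 m.
That is 0.05556 m = 5.556 cm.

5.56 centimeters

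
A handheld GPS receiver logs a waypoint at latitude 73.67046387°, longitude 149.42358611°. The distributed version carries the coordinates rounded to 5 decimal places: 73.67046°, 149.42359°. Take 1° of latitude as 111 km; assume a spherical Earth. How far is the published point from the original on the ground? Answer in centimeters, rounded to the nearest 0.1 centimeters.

44.6 centimeters

The latitude changed by +0.00000387° and the longitude by -0.00000389°.
North–south shift: 0.00000387 × 111000 = 0.42957 m.
East–west at this latitude: -0.00000389° × 111000 × cos 73.6705° ≈ -0.00000389 × 31208.9 = -0.121403 m.
Hypotenuse of the two orthogonal shifts: √(0.42957² + 0.121403²) = 0.446396 m.
That is 0.446396 m = 44.64 cm.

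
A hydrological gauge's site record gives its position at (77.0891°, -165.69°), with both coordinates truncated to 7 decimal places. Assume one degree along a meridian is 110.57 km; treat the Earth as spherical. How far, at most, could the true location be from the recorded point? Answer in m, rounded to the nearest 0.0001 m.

Truncating at 7 decimal places can drop up to a full unit in the last place, so each coordinate may be off by as much as 1e-07°.
North–south component: 1e-07° × 110570 = 0.011057 m.
E–W at 77.0891°: 1e-07° × 110570 × cos 77.0891° = 1e-07 × 110570 × 0.2234 ≈ 0.00247053 m.
Worst case both components are at the extreme and orthogonal: √(0.011057² + 0.00247053²) ≈ 0.0113296 m.

0.0113 m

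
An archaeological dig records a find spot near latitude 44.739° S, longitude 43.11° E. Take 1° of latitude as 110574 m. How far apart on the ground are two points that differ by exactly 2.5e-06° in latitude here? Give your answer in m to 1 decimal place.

Along a meridian 2.5e-06° is 2.5e-06 × 110574 = 0.276435 m.

0.3 m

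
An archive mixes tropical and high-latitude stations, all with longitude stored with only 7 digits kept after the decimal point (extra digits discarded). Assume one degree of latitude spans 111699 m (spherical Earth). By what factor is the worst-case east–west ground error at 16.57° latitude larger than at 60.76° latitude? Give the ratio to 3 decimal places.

Truncating at 7 decimal places can drop up to a full unit in the last place, so the longitude may be off by as much as 1e-07°.
At 16.57°: 1e-07° × 111699 × cos 16.57° = 1e-07 × 111699 × 0.9585 ≈ 0.010706 m.
At 60.76°: 1e-07° × 111699 × cos 60.76° = 1e-07 × 111699 × 0.4885 ≈ 0.0054561 m.
Ratio: 0.010706 / 0.0054561 = cos 16.57° / cos 60.76° ≈ 1.9622.

1.962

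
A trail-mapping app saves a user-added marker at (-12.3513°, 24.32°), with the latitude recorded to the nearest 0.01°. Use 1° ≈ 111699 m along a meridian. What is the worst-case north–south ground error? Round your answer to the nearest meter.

558 meters

Rounding to 2 decimal places leaves the latitude within ±0.005° of the true value.
North–south distance: 0.005° × 111699 m/° = 558.495 m.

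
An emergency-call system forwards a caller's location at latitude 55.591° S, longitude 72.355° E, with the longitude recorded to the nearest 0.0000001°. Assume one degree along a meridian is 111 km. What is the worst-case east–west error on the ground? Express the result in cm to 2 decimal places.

Rounding to 7 decimal places leaves the longitude within ±5e-08° of the true value.
Parallels shrink by cos φ, so at 55.591° a degree of longitude is 111000 × 0.5651 ≈ 62725.7 m.
East–west error: 5e-08° × 62725.7 m/° ≈ 0.00313629 m.
That is 0.00313629 m = 0.31363 cm.

0.31 cm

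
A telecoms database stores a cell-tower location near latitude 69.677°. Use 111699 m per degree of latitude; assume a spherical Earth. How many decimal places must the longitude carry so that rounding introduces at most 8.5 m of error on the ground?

At 69.677° one degree of longitude covers 111699 × cos 69.677° ≈ 111699 × 0.3473 ≈ 38794.4 m.
With N decimal places the half-ulp bound is 0.5·10⁻ᴺ°, or 0.5·10⁻ᴺ × 38794.4 m on the ground.
Setting 19397.2 × 10⁻ᴺ ≤ 8.5 gives 10ᴺ ≥ 2282, i.e. N ≥ 3.36.
N = 3 would give 19.4 m (too coarse); N = 4 gives 1.94 m ≤ 8.5 m.

4 decimal places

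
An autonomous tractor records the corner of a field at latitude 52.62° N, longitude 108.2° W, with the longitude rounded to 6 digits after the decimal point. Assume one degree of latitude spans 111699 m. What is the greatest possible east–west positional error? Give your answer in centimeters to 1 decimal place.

Rounding to 6 decimal places leaves the longitude within ±5e-07° of the true value.
One degree of longitude at 52.62° is 111699 × cos 52.62° ≈ 111699 × 0.6071 = 67812.3 m.
East–west error: 5e-07° × 67812.3 m/° ≈ 0.0339061 m.
That is 0.0339061 m = 3.3906 cm.

3.4 centimeters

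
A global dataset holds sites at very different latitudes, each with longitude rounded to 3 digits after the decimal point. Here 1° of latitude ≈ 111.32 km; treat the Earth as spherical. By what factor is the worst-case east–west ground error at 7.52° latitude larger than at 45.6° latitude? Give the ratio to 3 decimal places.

1.417

Rounding to 3 decimal places leaves the longitude within ±0.0005° of the true value.
Error at 7.52° = 0.0005° × 111320 × cos 7.52° ≈ 55.66 × 0.9914 = 55.181 m.
At 45.6°: 0.0005° × 111320 × cos 45.6° = 0.0005 × 111320 × 0.6997 ≈ 38.943 m.
The ratio reduces to cos 7.52° / cos 45.6° = 0.9914/0.6997 ≈ 1.4170.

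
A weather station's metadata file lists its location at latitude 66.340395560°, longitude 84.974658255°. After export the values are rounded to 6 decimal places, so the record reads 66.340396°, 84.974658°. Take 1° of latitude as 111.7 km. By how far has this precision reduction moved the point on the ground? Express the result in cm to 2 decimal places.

5.05 cm

Δlat = 66.340395560 − 66.340396 = -0.000000440°; Δlon = 84.974658255 − 84.974658 = +0.000000255°.
N–S: -0.000000440° × 111700 m/° = -0.049148 m.
East–west at this latitude: 0.000000255° × 111700 × cos 66.3404° ≈ 0.000000255 × 44825.4 = 0.0114305 m.
Hypotenuse of the two orthogonal shifts: √(0.049148² + 0.0114305²) = 0.0504597 m.
That is 0.0504597 m = 5.046 cm.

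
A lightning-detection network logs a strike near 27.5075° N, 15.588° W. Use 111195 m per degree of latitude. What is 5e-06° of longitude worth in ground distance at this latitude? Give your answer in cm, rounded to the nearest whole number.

49 cm

At 27.5075° a degree of longitude is 111195 × cos 27.5075° ≈ 98624.4 m, so 5e-06° corresponds to 0.493122 m.
That is 0.493122 m = 49.312 cm.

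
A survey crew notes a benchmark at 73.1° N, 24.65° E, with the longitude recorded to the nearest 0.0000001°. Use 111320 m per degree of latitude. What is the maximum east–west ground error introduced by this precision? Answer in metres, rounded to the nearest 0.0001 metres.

0.0016 metres

Rounding to 7 decimal places leaves the longitude within ±5e-08° of the true value.
At latitude 73.1° a degree of longitude spans 111320 m × cos 73.1° = 111320 × 0.2907 ≈ 32361 m.
So at most 5e-08° × 32361 ≈ 0.00161805 m east–west.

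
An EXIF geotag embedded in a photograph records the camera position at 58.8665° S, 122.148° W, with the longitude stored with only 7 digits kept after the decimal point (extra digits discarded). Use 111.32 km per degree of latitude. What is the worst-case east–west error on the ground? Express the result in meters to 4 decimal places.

Truncating at 7 decimal places can drop up to a full unit in the last place, so the longitude may be off by as much as 1e-07°.
Parallels shrink by cos φ, so at 58.8665° a degree of longitude is 111320 × 0.5170 ≈ 57556.2 m.
Maximum E–W displacement: 1e-07 × 57556.2 = 0.00575562 m.

0.0058 meters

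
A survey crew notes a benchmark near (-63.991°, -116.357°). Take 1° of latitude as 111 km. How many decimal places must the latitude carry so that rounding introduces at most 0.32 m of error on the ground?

One degree of latitude covers 111000 m.
N decimal places → at most half a unit in the last place, 0.5 × 10⁻ᴺ° = 111000/2 × 10⁻ᴺ m.
Need 0.5 × 111000 × 10⁻ᴺ ≤ 0.32 → 10⁻ᴺ ≤ 5.766e-06, so N ≥ 5.24.
At 5 places the error can reach 0.555 m, but 6 places keeps it to 0.0555 m.

6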